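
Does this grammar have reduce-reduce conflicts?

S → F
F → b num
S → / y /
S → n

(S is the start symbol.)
A reduce-reduce conflict occurs when an LR(0) state has two complete items [A → α .] and [B → β .] — both call for a reduction, and with no lookahead the parser cannot choose between them.

Augment with S' → S and build the canonical LR(0) collection (I0 = CLOSURE({[S' → . S]}), then GOTO on every symbol after a dot until no new states appear). It has 9 states:
  I0: { [F → . b num], [S → . / y /], [S → . F], [S → . n], [S' → . S] }  — shift
  I1: { [S → / . y /] }  — shift
  I2: { [S → F .] }  — reduce
  I3: { [S' → S .] }  — accept
  I4: { [F → b . num] }  — shift
  I5: { [S → n .] }  — reduce
  I6: { [F → b num .] }  — reduce
  I7: { [S → / y . /] }  — shift
  I8: { [S → / y / .] }  — reduce

No state contains more than one complete item.

Answer: No reduce-reduce conflicts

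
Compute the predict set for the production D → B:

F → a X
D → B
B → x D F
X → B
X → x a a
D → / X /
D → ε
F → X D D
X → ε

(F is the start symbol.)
PREDICT(D → B) = (FIRST(RHS) \ {ε}) ∪ (FOLLOW(D) if ε ∈ FIRST(RHS), i.e. RHS ⇒* ε)
FIRST(B) = { 'x' }
FIRST(B) = { 'x' }
ε ∉ FIRST(B), so FOLLOW(D) is not added.
PREDICT(D → B) = { 'x' }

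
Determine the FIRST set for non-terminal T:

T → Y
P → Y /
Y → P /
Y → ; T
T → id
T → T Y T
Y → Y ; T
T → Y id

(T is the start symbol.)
To compute FIRST(T), examine every production with T on the left-hand side, reading each right-hand side left to right until a non-nullable symbol is reached.

FIRST sets of the other non-terminals involved (by the same procedure, iterated to a fixed point):
  FIRST(Y) = { ';' }

From T → Y:
  - Y is a non-terminal: add FIRST(Y) \ {ε} = { ';' }
    Y is not nullable, so stop
From T → id:
  - id is a terminal: add 'id' and stop
From T → T Y T:
  - T is the symbol being defined: contributes nothing new
    T is not nullable, so stop
From T → Y id:
  - Y is a non-terminal: add FIRST(Y) \ {ε} = { ';' }
    Y is not nullable, so stop

Collecting: FIRST(T) = { ';', 'id' }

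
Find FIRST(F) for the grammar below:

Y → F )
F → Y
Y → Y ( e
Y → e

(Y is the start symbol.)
To compute FIRST(F), examine every production with F on the left-hand side, reading each right-hand side left to right until a non-nullable symbol is reached.

FIRST sets of the other non-terminals involved (by the same procedure, iterated to a fixed point):
  FIRST(Y) = { 'e' }

From F → Y:
  - Y is a non-terminal: add FIRST(Y) \ {ε} = { 'e' }
    Y is not nullable, so stop

Collecting: FIRST(F) = { 'e' }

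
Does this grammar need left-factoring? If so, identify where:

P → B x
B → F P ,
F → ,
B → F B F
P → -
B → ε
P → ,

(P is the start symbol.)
Yes, B has productions with common prefix 'F'

Left-factoring is needed when two productions for the same non-terminal
share a common prefix on the right-hand side.

Productions for P:
  P → B x
  P → -
  P → ,
Productions for B:
  B → F P ,
  B → F B F
  B → ε

Found common prefix 'F' in productions for B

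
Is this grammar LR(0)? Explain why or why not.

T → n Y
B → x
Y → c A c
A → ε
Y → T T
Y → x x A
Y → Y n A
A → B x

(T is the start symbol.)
No. Shift-reduce conflict between [T → n Y .] and [Y → Y . n A]

A grammar is LR(0) if no state in the canonical LR(0) collection has:
  - both a shift item (dot before a terminal) and a complete item (shift-reduce conflict), or
  - two or more complete items (reduce-reduce conflict; the accept item [T' → T .] counts as a complete item here).

Augment with T' → T and build the canonical LR(0) collection (I0 = CLOSURE({[T' → . T]}), then GOTO on every symbol after a dot until no new states appear). It has 17 states:
  I0: { [T → . n Y], [T' → . T] }  — shift
  I1: { [T' → T .] }  — accept
  I2: { [T → . n Y], [T → n . Y], [Y → . T T], [Y → . Y n A], [Y → . c A c], [Y → . x x A] }  — shift
  I3: { [T → . n Y], [Y → T . T] }  — shift
  I4: { [T → n Y .], [Y → Y . n A] }  — shift, reduce
  I5: { [A → . B x], [A → .], [B → . x], [Y → c . A c] }  — shift, reduce
  I6: { [Y → x . x A] }  — shift
  I7: { [A → . B x], [A → .], [B → . x], [Y → x x . A] }  — shift, reduce
  I8: { [Y → x x A .] }  — reduce
  I9: { [A → B . x] }  — shift
  I10: { [B → x .] }  — reduce
  I11: { [A → B x .] }  — reduce
  I12: { [Y → c A . c] }  — shift
  I13: { [Y → c A c .] }  — reduce
  I14: { [A → . B x], [A → .], [B → . x], [Y → Y n . A] }  — shift, reduce
  I15: { [Y → Y n A .] }  — reduce
  I16: { [Y → T T .] }  — reduce

Conflict in state I4:
  Shift-reduce conflict between [T → n Y .] and [Y → Y . n A]
So the grammar is NOT LR(0).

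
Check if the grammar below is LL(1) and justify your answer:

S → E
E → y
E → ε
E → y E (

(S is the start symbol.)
A grammar is LL(1) if for each non-terminal N with multiple productions, the predict sets of those productions are pairwise disjoint, where PREDICT(N → α) = (FIRST(α) \ {ε}) ∪ (FOLLOW(N) if α ⇒* ε).

Relevant sets:
  FOLLOW(E) = { $, '(' }

For E:
  PREDICT(E → y) = { 'y' }
  PREDICT(E → ε) = { $, '(' }
  PREDICT(E → y E '(') = { 'y' }
S has a single production, so nothing to check there.

Conflict found: Predict set conflict for E: { 'y' }
The grammar is NOT LL(1).

Answer: No. Predict set conflict for E: { 'y' }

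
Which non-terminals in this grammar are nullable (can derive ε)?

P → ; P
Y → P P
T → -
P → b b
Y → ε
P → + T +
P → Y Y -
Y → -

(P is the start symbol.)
{ 'Y' }

A non-terminal is nullable if it can derive ε (the empty string): either it has an ε-production, or it has a production whose right-hand side consists entirely of nullable non-terminals.

ε-productions: Y → ε
So Y is immediately nullable.
No further non-terminal can be added: every production for the remaining non-terminals contains a terminal or a non-nullable non-terminal.
Nullable = { 'Y' }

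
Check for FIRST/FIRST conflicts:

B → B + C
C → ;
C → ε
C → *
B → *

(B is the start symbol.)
A FIRST/FIRST conflict occurs when two productions N → α and N → β for the same non-terminal have FIRST(α) ∩ FIRST(β) ≠ ∅ (with ε ∈ FIRST of a nullable right-hand side, so two nullable alternatives also conflict).

FIRST sets of the non-terminals at (or reachable through a nullable prefix from) the front of some alternative:
  FIRST(B) = { '*' }

Productions for B:
  B → B + C: FIRST = { '*' }
  B → *: FIRST = { '*' }
Productions for C:
  C → ;: FIRST = { ';' }
  C → ε: FIRST = { ε }
  C → *: FIRST = { '*' }

Conflict for B: B → B + C and B → *
  Overlap: { '*' }

Answer: Yes. B → B '+' C / B → '*' on { '*' }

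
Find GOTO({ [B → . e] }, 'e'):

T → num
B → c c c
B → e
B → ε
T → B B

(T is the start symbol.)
{ [B → e .] }

GOTO(I, 'e') = CLOSURE({ [A → αX.β] : [A → α.Xβ] ∈ I, X = 'e' })

Items with dot before 'e', with the dot advanced:
  [B → . e] → [B → e .]
Closure adds nothing (no advanced item has the dot before a non-terminal).

GOTO = { [B → e .] }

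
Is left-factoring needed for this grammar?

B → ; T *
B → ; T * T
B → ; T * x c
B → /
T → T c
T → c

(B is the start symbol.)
Left-factoring is needed when two productions for the same non-terminal
share a common prefix on the right-hand side.

Productions for B:
  B → ; T *
  B → ; T * T
  B → ; T * x c
  B → /
Productions for T:
  T → T c
  T → c

Found common prefix '; T *' in productions for B

Answer: Yes, B has productions with common prefix '; T *'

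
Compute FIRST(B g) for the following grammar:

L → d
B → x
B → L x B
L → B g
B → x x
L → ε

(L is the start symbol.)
FIRST sets of the non-terminals involved (from the grammar, by fixed-point iteration):
  FIRST(B) = { 'd', 'x' }

To compute FIRST(B g), process the symbols left to right:
Symbol B is a non-terminal. Add FIRST(B) \ {ε} = { 'd', 'x' }
B is not nullable (ε ∉ FIRST(B)), so stop here.
FIRST(B g) = { 'd', 'x' }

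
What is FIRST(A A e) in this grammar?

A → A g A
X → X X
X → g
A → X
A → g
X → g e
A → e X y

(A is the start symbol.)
FIRST sets of the non-terminals involved (from the grammar, by fixed-point iteration):
  FIRST(A) = { 'e', 'g' }

To compute FIRST(A A e), process the symbols left to right:
Symbol A is a non-terminal. Add FIRST(A) \ {ε} = { 'e', 'g' }
A is not nullable (ε ∉ FIRST(A)), so stop here.
FIRST(A A e) = { 'e', 'g' }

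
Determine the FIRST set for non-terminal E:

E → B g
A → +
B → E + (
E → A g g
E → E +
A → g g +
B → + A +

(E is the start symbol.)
FIRST sets of the other non-terminals involved (by the same procedure, iterated to a fixed point):
  FIRST(B) = { '+', 'g' }
  FIRST(A) = { '+', 'g' }

From E → B g:
  - B is a non-terminal: add FIRST(B) \ {ε} = { '+', 'g' }
    B is not nullable, so stop
From E → A g g:
  - A is a non-terminal: add FIRST(A) \ {ε} = { '+', 'g' }
    A is not nullable, so stop
From E → E +:
  - E is the symbol being defined: contributes nothing new
    E is not nullable, so stop

Collecting: FIRST(E) = { '+', 'g' }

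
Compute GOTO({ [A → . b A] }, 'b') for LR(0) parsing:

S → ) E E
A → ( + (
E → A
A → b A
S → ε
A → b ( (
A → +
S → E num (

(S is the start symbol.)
{ [A → . ( + (], [A → . +], [A → . b ( (], [A → . b A], [A → b . A] }

GOTO(I, 'b') = CLOSURE({ [A → αX.β] : [A → α.Xβ] ∈ I, X = 'b' })

Items with dot before 'b', with the dot advanced:
  [A → . b A] → [A → b . A]
Closure of the advanced items:
  [A → b . A] has the dot before A: add [A → . ( + (], [A → . b A], [A → . b ( (], [A → . +]

GOTO = { [A → . ( + (], [A → . +], [A → . b ( (], [A → . b A], [A → b . A] }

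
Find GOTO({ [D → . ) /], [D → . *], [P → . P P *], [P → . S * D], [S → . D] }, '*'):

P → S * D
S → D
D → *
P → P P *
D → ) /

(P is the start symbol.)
GOTO(I, '*') = CLOSURE({ [A → αX.β] : [A → α.Xβ] ∈ I, X = '*' })

Items with dot before '*', with the dot advanced:
  [D → . *] → [D → * .]
Closure adds nothing (no advanced item has the dot before a non-terminal).

GOTO = { [D → * .] }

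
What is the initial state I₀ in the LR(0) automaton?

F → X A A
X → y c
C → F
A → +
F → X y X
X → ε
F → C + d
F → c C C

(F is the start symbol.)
{ [C → . F], [F → . C + d], [F → . X A A], [F → . X y X], [F → . c C C], [F' → . F], [X → . y c], [X → .] }

First, augment the grammar with F' → F
I₀ = CLOSURE({ [F' → . F] }):
  [F' → . F] has the dot before F: add [F → . X A A], [F → . X y X], [F → . C + d], [F → . c C C]
  [F → . X A A] has the dot before X: add [X → . y c], [X → .]
  [F → . C + d] has the dot before C: add [C → . F]
No further items can be added.

I₀ = { [C → . F], [F → . C + d], [F → . X A A], [F → . X y X], [F → . c C C], [F' → . F], [X → . y c], [X → .] }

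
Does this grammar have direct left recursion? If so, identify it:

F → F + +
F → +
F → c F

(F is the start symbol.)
Yes, F is left-recursive

Direct left recursion occurs when N → N α for some non-terminal N (the right-hand side begins with the left-hand side itself).

F → F + +: LEFT RECURSIVE (starts with F)
F → +: starts with '+'
F → c F: starts with c

The grammar has direct left recursion on: F.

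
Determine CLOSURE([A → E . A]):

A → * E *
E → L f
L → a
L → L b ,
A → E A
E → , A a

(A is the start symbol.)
{ [A → . * E *], [A → . E A], [A → E . A], [E → . , A a], [E → . L f], [L → . L b ,], [L → . a] }

Start with: [A → E . A]
  [A → E . A] has the dot before A: add [A → . * E *], [A → . E A]
  [A → . E A] has the dot before E: add [E → . L f], [E → . , A a]
  [E → . L f] has the dot before L: add [L → . a], [L → . L b ,]
No further items can be added.

CLOSURE = { [A → . * E *], [A → . E A], [A → E . A], [E → . , A a], [E → . L f], [L → . L b ,], [L → . a] }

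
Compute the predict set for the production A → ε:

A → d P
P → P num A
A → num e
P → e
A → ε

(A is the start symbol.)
{ $, 'num' }

PREDICT(A → ε) = (FIRST(RHS) \ {ε}) ∪ (FOLLOW(A) if ε ∈ FIRST(RHS), i.e. RHS ⇒* ε)
The right-hand side is ε (FIRST(ε) = { ε }), so the predict set is FOLLOW(A) = { $, 'num' }
PREDICT(A → ε) = { $, 'num' }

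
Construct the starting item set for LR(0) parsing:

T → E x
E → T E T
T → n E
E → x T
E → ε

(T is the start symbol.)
{ [E → . T E T], [E → . x T], [E → .], [T → . E x], [T → . n E], [T' → . T] }

First, augment the grammar with T' → T
I₀ = CLOSURE({ [T' → . T] }):
  [T' → . T] has the dot before T: add [T → . E x], [T → . n E]
  [T → . E x] has the dot before E: add [E → . T E T], [E → . x T], [E → .]
No further items can be added.

I₀ = { [E → . T E T], [E → . x T], [E → .], [T → . E x], [T → . n E], [T' → . T] }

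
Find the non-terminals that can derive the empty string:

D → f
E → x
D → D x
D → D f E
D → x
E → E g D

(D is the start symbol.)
None

There are no ε-productions, so no non-terminal can derive ε.
No non-terminals are nullable.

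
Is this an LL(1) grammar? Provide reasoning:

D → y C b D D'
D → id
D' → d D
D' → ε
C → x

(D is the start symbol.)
A grammar is LL(1) if for each non-terminal N with multiple productions, the predict sets of those productions are pairwise disjoint, where PREDICT(N → α) = (FIRST(α) \ {ε}) ∪ (FOLLOW(N) if α ⇒* ε).

Relevant sets:
  FOLLOW(D') = { $, 'd' }

For D:
  PREDICT(D → y C b D D') = { 'y' }
  PREDICT(D → id) = { 'id' }
For D':
  PREDICT(D' → d D) = { 'd' }
  PREDICT(D' → ε) = { $, 'd' }
C has a single production, so nothing to check there.

Conflict found: Predict set conflict for D': { 'd' }
The grammar is NOT LL(1).

Answer: No. Predict set conflict for D': { 'd' }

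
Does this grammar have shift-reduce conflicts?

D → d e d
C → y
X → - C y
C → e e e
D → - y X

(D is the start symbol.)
No shift-reduce conflicts

A shift-reduce conflict occurs when an LR(0) state has both:
  - a complete (reduce) item [A → α .] (dot at the end), and
  - a shift item [B → β . c γ] (dot before a terminal).

Augment with D' → D and build the canonical LR(0) collection (I0 = CLOSURE({[D' → . D]}), then GOTO on every symbol after a dot until no new states appear). It has 15 states:
  I0: { [D → . - y X], [D → . d e d], [D' → . D] }  — shift
  I1: { [D → - . y X] }  — shift
  I2: { [D' → D .] }  — accept
  I3: { [D → d . e d] }  — shift
  I4: { [D → d e . d] }  — shift
  I5: { [D → d e d .] }  — reduce
  I6: { [D → - y . X], [X → . - C y] }  — shift
  I7: { [C → . e e e], [C → . y], [X → - . C y] }  — shift
  I8: { [D → - y X .] }  — reduce
  I9: { [X → - C . y] }  — shift
  I10: { [C → e . e e] }  — shift
  I11: { [C → y .] }  — reduce
  I12: { [C → e e . e] }  — shift
  I13: { [C → e e e .] }  — reduce
  I14: { [X → - C y .] }  — reduce

No state contains both a complete item and a shift item.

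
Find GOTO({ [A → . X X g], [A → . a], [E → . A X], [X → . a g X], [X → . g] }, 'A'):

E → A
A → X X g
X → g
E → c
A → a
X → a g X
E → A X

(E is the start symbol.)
GOTO(I, 'A') = CLOSURE({ [A → αX.β] : [A → α.Xβ] ∈ I, X = 'A' })

Items with dot before 'A', with the dot advanced:
  [E → . A X] → [E → A . X]
Closure of the advanced items:
  [E → A . X] has the dot before X: add [X → . g], [X → . a g X]

GOTO = { [E → A . X], [X → . a g X], [X → . g] }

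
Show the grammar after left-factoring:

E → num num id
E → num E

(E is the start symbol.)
Left-factoring transforms A → αβ₁ | αβ₂ into A → αA' and A' → β₁ | β₂
(α is the longest common prefix among the alternatives). Repeat until
no nonterminal has two alternatives with a common prefix.

Round 1: E has alternatives sharing prefix 'num'. Introduce E': E → num E'
  Add: E' → num id
  Add: E' → E

No remaining common prefixes — done.

Resulting grammar:
E → num E'
E' → num id
E' → E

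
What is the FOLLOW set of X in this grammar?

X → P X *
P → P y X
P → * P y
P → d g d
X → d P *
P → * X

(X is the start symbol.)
X is the start symbol, so $ ∈ FOLLOW(X).
In X → P X *: X is followed by '*', add FIRST('*') \ {ε} = { '*' }
In P → P y X: X is at the end, add FOLLOW(P)
In P → * X: X is at the end, add FOLLOW(P)

The FOLLOW sets referred to above (computed the same way, to a fixed point):
  FOLLOW(P) = { '*', 'd', 'y' }

Taking the union: FOLLOW(X) = { $, '*', 'd', 'y' }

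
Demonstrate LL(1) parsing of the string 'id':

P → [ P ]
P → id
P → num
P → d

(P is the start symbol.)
LL(1) parsing maintains a stack (initially the start symbol over $) and the input. At each step: if the stack top is a terminal, match it against the current input token; if it is a non-terminal N, replace it with the RHS of M[N, lookahead] (the unique production whose predict set contains the lookahead).

Stack is shown with the top on the left.

Stack  Input  Action
--------------------
P $    id $   output P → id
id $   id $   match 'id'
$      $      accept

The string is accepted.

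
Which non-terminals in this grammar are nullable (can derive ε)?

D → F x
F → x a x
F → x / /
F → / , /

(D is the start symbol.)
A non-terminal is nullable if it can derive ε (the empty string): either it has an ε-production, or it has a production whose right-hand side consists entirely of nullable non-terminals.

There are no ε-productions, so no non-terminal can derive ε.
No non-terminals are nullable.

Answer: None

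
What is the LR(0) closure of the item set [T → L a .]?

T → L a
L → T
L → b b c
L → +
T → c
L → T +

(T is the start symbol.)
To compute CLOSURE, for each item [A → α.Bβ] where B is a non-terminal, add [B → .γ] for all productions B → γ; repeat for the newly added items until nothing changes.

Start with: [T → L a .]
The dot is at the end, so nothing is added.

CLOSURE = { [T → L a .] }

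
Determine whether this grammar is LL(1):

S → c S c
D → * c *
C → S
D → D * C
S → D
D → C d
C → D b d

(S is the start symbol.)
No. Predict set conflict for S: { 'c' }

Relevant sets:
  FIRST(D) = { '*', 'c' }
  FIRST(C) = { '*', 'c' }
  FIRST(S) = { '*', 'c' }

For S:
  PREDICT(S → c S c) = { 'c' }
  PREDICT(S → D) = { '*', 'c' }
For D:
  PREDICT(D → '*' c '*') = { '*' }
  PREDICT(D → D '*' C) = { '*', 'c' }
  PREDICT(D → C d) = { '*', 'c' }
For C:
  PREDICT(C → S) = { '*', 'c' }
  PREDICT(C → D b d) = { '*', 'c' }

Conflict found: Predict set conflict for S: { 'c' }
The grammar is NOT LL(1).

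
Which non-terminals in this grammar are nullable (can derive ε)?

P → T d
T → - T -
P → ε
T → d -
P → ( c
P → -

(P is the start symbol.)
ε-productions: P → ε
So P is immediately nullable.
No further non-terminal can be added: every production for the remaining non-terminals contains a terminal or a non-nullable non-terminal.
Nullable = { 'P' }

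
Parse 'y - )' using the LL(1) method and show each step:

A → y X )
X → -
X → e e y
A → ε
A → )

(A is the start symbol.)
Stack is shown with the top on the left.

Stack    Input    Action
------------------------
A $      y - ) $  output A → y X )
y X ) $  y - ) $  match 'y'
X ) $    - ) $    output X → -
- ) $    - ) $    match '-'
) $      ) $      match ')'
$        $        accept

The string is accepted.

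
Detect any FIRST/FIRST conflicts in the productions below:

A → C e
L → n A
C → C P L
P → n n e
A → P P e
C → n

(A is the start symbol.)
Yes. A → C e / A → P P e on { 'n' }; C → C P L / C → n on { 'n' }

A FIRST/FIRST conflict occurs when two productions N → α and N → β for the same non-terminal have FIRST(α) ∩ FIRST(β) ≠ ∅ (with ε ∈ FIRST of a nullable right-hand side, so two nullable alternatives also conflict).

FIRST sets of the non-terminals at (or reachable through a nullable prefix from) the front of some alternative:
  FIRST(C) = { 'n' }
  FIRST(P) = { 'n' }

Productions for A:
  A → C e: FIRST = { 'n' }
  A → P P e: FIRST = { 'n' }
Productions for C:
  C → C P L: FIRST = { 'n' }
  C → n: FIRST = { 'n' }
L, P have only one production, so no FIRST/FIRST conflict is possible there.

Conflict for A: A → C e and A → P P e
  Overlap: { 'n' }
Conflict for C: C → C P L and C → n
  Overlap: { 'n' }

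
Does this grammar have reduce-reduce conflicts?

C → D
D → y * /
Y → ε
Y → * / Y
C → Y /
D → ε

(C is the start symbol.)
Yes — I0: [D → .] vs [Y → .]

Augment with C' → C and build the canonical LR(0) collection (I0 = CLOSURE({[C' → . C]}), then GOTO on every symbol after a dot until no new states appear). It has 11 states:
  I0: { [C → . D], [C → . Y /], [C' → . C], [D → . y * /], [D → .], [Y → . * / Y], [Y → .] }  — shift, 2 reduces
  I1: { [Y → * . / Y] }  — shift
  I2: { [C' → C .] }  — accept
  I3: { [C → D .] }  — reduce
  I4: { [C → Y . /] }  — shift
  I5: { [D → y . * /] }  — shift
  I6: { [D → y * . /] }  — shift
  I7: { [D → y * / .] }  — reduce
  I8: { [C → Y / .] }  — reduce
  I9: { [Y → * / . Y], [Y → . * / Y], [Y → .] }  — shift, reduce
  I10: { [Y → * / Y .] }  — reduce

I0 contains complete items [D → .], [Y → .] — reduce-reduce conflict.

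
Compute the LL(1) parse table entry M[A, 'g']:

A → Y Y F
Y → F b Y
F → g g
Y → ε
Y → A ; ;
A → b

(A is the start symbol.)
A → Y Y F

To find M[A, 'g'], we find productions for A where 'g' is in the predict set (PREDICT(N → α) = (FIRST(α) \ {ε}) ∪ (FOLLOW(N) if α ⇒* ε)).

Relevant sets:
  FIRST(Y) = { 'b', 'g', ε }
  FIRST(F) = { 'g' }

A → Y Y F: PREDICT = { 'b', 'g' }
  'g' is in predict set, so this production goes in M[A, 'g']
A → b: PREDICT = { 'b' }

M[A, 'g'] = A → Y Y F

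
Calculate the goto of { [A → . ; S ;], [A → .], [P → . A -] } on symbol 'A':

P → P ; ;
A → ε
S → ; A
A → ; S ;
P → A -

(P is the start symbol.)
{ [P → A . -] }

GOTO(I, 'A') = CLOSURE({ [A → αX.β] : [A → α.Xβ] ∈ I, X = 'A' })

Items with dot before 'A', with the dot advanced:
  [P → . A -] → [P → A . -]
Closure adds nothing (no advanced item has the dot before a non-terminal).

GOTO = { [P → A . -] }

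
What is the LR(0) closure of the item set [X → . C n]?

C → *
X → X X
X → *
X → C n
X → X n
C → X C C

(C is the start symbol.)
To compute CLOSURE, for each item [A → α.Bβ] where B is a non-terminal, add [B → .γ] for all productions B → γ; repeat for the newly added items until nothing changes.

Start with: [X → . C n]
  [X → . C n] has the dot before C: add [C → . *], [C → . X C C]
  [C → . X C C] has the dot before X: add [X → . X X], [X → . *], [X → . X n]
No further items can be added.

CLOSURE = { [C → . *], [C → . X C C], [X → . *], [X → . C n], [X → . X X], [X → . X n] }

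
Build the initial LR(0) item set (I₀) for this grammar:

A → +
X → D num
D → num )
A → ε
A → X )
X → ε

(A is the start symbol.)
{ [A → . +], [A → . X )], [A → .], [A' → . A], [D → . num )], [X → . D num], [X → .] }

First, augment the grammar with A' → A
I₀ = CLOSURE({ [A' → . A] }):
  [A' → . A] has the dot before A: add [A → . +], [A → .], [A → . X )]
  [A → . X )] has the dot before X: add [X → . D num], [X → .]
  [X → . D num] has the dot before D: add [D → . num )]
No further items can be added.

I₀ = { [A → . +], [A → . X )], [A → .], [A' → . A], [D → . num )], [X → . D num], [X → .] }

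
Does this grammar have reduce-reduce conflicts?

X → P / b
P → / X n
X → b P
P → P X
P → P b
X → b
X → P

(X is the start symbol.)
Augment with X' → X and build the canonical LR(0) collection (I0 = CLOSURE({[X' → . X]}), then GOTO on every symbol after a dot until no new states appear). It has 12 states:
  I0: { [P → . / X n], [P → . P X], [P → . P b], [X → . P / b], [X → . P], [X → . b P], [X → . b], [X' → . X] }  — shift
  I1: { [P → . / X n], [P → . P X], [P → . P b], [P → / . X n], [X → . P / b], [X → . P], [X → . b P], [X → . b] }  — shift
  I2: { [P → . / X n], [P → . P X], [P → . P b], [P → P . X], [P → P . b], [X → . P / b], [X → . P], [X → . b P], [X → . b], [X → P . / b], [X → P .] }  — shift, reduce
  I3: { [X' → X .] }  — accept
  I4: { [P → . / X n], [P → . P X], [P → . P b], [X → b . P], [X → b .] }  — shift, reduce
  I5: { [P → . / X n], [P → . P X], [P → . P b], [P → P . X], [P → P . b], [X → . P / b], [X → . P], [X → . b P], [X → . b], [X → b P .] }  — shift, reduce
  I6: { [P → P X .] }  — reduce
  I7: { [P → . / X n], [P → . P X], [P → . P b], [P → P b .], [X → b . P], [X → b .] }  — shift, 2 reduces
  I8: { [P → . / X n], [P → . P X], [P → . P b], [P → / . X n], [X → . P / b], [X → . P], [X → . b P], [X → . b], [X → P / . b] }  — shift
  I9: { [P → / X . n] }  — shift
  I10: { [P → . / X n], [P → . P X], [P → . P b], [X → P / b .], [X → b . P], [X → b .] }  — shift, 2 reduces
  I11: { [P → / X n .] }  — reduce

I7 contains complete items [P → P b .], [X → b .] — reduce-reduce conflict.
I10 contains complete items [X → P / b .], [X → b .] — reduce-reduce conflict.

Answer: Yes — I7: [P → P b .] vs [X → b .]; I10: [X → P / b .] vs [X → b .]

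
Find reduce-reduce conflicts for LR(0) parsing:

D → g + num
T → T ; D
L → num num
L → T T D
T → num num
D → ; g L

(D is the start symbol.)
Yes — I10: [L → num num .] vs [T → num num .]

A reduce-reduce conflict occurs when an LR(0) state has two complete items [A → α .] and [B → β .] — both call for a reduction, and with no lookahead the parser cannot choose between them.

Augment with D' → D and build the canonical LR(0) collection (I0 = CLOSURE({[D' → . D]}), then GOTO on every symbol after a dot until no new states appear). It has 19 states:
  I0: { [D → . ; g L], [D → . g + num], [D' → . D] }  — shift
  I1: { [D → ; . g L] }  — shift
  I2: { [D' → D .] }  — accept
  I3: { [D → g . + num] }  — shift
  I4: { [D → g + . num] }  — shift
  I5: { [D → g + num .] }  — reduce
  I6: { [D → ; g . L], [L → . T T D], [L → . num num], [T → . T ; D], [T → . num num] }  — shift
  I7: { [D → ; g L .] }  — reduce
  I8: { [L → T . T D], [T → . T ; D], [T → . num num], [T → T . ; D] }  — shift
  I9: { [L → num . num], [T → num . num] }  — shift
  I10: { [L → num num .], [T → num num .] }  — 2 reduces
  I11: { [D → . ; g L], [D → . g + num], [T → T ; . D] }  — shift
  I12: { [D → . ; g L], [D → . g + num], [L → T T . D], [T → T . ; D] }  — shift
  I13: { [T → num . num] }  — shift
  I14: { [T → num num .] }  — reduce
  I15: { [D → . ; g L], [D → . g + num], [D → ; . g L], [T → T ; . D] }  — shift
  I16: { [L → T T D .] }  — reduce
  I17: { [T → T ; D .] }  — reduce
  I18: { [D → ; g . L], [D → g . + num], [L → . T T D], [L → . num num], [T → . T ; D], [T → . num num] }  — shift

I10 contains complete items [L → num num .], [T → num num .] — reduce-reduce conflict.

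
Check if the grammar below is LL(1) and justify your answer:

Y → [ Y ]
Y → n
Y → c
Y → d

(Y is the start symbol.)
Yes, the grammar is LL(1).

A grammar is LL(1) if for each non-terminal N with multiple productions, the predict sets of those productions are pairwise disjoint, where PREDICT(N → α) = (FIRST(α) \ {ε}) ∪ (FOLLOW(N) if α ⇒* ε).

For Y:
  PREDICT(Y → '[' Y ']') = { '[' }
  PREDICT(Y → n) = { 'n' }
  PREDICT(Y → c) = { 'c' }
  PREDICT(Y → d) = { 'd' }

All predict sets are disjoint. The grammar IS LL(1).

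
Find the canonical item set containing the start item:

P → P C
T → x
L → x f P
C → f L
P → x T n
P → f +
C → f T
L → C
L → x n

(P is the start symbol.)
{ [P → . P C], [P → . f +], [P → . x T n], [P' → . P] }

First, augment the grammar with P' → P
I₀ = CLOSURE({ [P' → . P] }):
  [P' → . P] has the dot before P: add [P → . P C], [P → . x T n], [P → . f +]
No further items can be added.

I₀ = { [P → . P C], [P → . f +], [P → . x T n], [P' → . P] }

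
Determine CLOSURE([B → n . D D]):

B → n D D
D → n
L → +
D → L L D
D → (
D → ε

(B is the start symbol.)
Start with: [B → n . D D]
  [B → n . D D] has the dot before D: add [D → . n], [D → . L L D], [D → . (], [D → .]
  [D → . L L D] has the dot before L: add [L → . +]
No further items can be added.

CLOSURE = { [B → n . D D], [D → . (], [D → . L L D], [D → . n], [D → .], [L → . +] }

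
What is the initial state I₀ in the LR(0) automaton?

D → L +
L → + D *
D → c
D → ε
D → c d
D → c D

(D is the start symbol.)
First, augment the grammar with D' → D
I₀ = CLOSURE({ [D' → . D] }):
  [D' → . D] has the dot before D: add [D → . L +], [D → . c], [D → .], [D → . c d], [D → . c D]
  [D → . L +] has the dot before L: add [L → . + D *]
No further items can be added.

I₀ = { [D → . L +], [D → . c D], [D → . c d], [D → . c], [D → .], [D' → . D], [L → . + D *] }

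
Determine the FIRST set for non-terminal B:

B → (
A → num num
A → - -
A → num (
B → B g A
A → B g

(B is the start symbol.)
{ '(' }

From B → (:
  - '(' is a terminal: add '(' and stop
From B → B g A:
  - B is the symbol being defined: contributes nothing new
    B is not nullable, so stop

Collecting: FIRST(B) = { '(' }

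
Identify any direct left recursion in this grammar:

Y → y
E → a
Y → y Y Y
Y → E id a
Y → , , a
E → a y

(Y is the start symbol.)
No direct left recursion

Direct left recursion occurs when N → N α for some non-terminal N (the right-hand side begins with the left-hand side itself).

Y → y: starts with y
E → a: starts with a
Y → y Y Y: starts with y
Y → E id a: starts with E
Y → , , a: starts with ','
E → a y: starts with a

No direct left recursion found.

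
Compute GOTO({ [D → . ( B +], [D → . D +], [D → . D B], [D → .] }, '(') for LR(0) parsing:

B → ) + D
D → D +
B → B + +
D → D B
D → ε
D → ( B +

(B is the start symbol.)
{ [B → . ) + D], [B → . B + +], [D → ( . B +] }

GOTO(I, '(') = CLOSURE({ [A → αX.β] : [A → α.Xβ] ∈ I, X = '(' })

Items with dot before '(', with the dot advanced:
  [D → . ( B +] → [D → ( . B +]
Closure of the advanced items:
  [D → ( . B +] has the dot before B: add [B → . ) + D], [B → . B + +]

GOTO = { [B → . ) + D], [B → . B + +], [D → ( . B +] }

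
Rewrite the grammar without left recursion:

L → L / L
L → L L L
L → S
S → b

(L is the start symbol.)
L is directly left-recursive. The standard transformation for
  A → A α₁ | ... | A α_m | β₁ | ... | β_n
is
  A  → β₁ A' | ... | β_n A'
  A' → α₁ A' | ... | α_m A' | ε

L → S becomes L → S L'
L → L / L becomes L' → / L L'
L → L L L becomes L' → L L L'
Add L' → ε

Productions for other non-terminals are unchanged:
  S → b

Resulting grammar:
L → S L'
L' → / L L'
L' → L L L'
L' → ε
S → b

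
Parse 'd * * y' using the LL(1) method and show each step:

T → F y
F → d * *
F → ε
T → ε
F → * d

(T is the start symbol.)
Stack is shown with the top on the left.

Stack      Input      Action
----------------------------
T $        d * * y $  output T → F y
F y $      d * * y $  output F → d * *
d * * y $  d * * y $  match 'd'
* * y $    * * y $    match '*'
* y $      * y $      match '*'
y $        y $        match 'y'
$          $          accept

The string is accepted.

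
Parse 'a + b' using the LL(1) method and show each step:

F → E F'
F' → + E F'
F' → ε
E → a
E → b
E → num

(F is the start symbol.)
Stack is shown with the top on the left.

Stack     Input    Action
-------------------------
F $       a + b $  output F → E F'
E F' $    a + b $  output E → a
a F' $    a + b $  match 'a'
F' $      + b $    output F' → + E F'
+ E F' $  + b $    match '+'
E F' $    b $      output E → b
b F' $    b $      match 'b'
F' $      $        output F' → ε
$         $        accept

The string is accepted.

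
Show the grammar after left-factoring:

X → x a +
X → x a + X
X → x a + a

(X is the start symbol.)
X → x a + X'
X' → ε
X' → X
X' → a

Left-factoring transforms A → αβ₁ | αβ₂ into A → αA' and A' → β₁ | β₂
(α is the longest common prefix among the alternatives). Repeat until
no nonterminal has two alternatives with a common prefix.

Round 1: X has alternatives sharing prefix 'x a +'. Introduce X': X → x a + X'
  Add: X' → ε
  Add: X' → X
  Add: X' → a

No remaining common prefixes — done.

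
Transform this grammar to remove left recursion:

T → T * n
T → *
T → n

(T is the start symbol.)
T is directly left-recursive. The standard transformation for
  A → A α₁ | ... | A α_m | β₁ | ... | β_n
is
  A  → β₁ A' | ... | β_n A'
  A' → α₁ A' | ... | α_m A' | ε

T → * becomes T → * T'
T → n becomes T → n T'
T → T * n becomes T' → * n T'
Add T' → ε

Resulting grammar:
T → * T'
T → n T'
T' → * n T'
T' → ε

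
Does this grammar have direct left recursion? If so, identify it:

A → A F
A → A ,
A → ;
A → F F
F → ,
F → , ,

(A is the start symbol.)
A → A F: LEFT RECURSIVE (starts with A)
A → A ,: LEFT RECURSIVE (starts with A)
A → ;: starts with ';'
A → F F: starts with F
F → ,: starts with ','
F → , ,: starts with ','

The grammar has direct left recursion on: A.

Answer: Yes, A is left-recursive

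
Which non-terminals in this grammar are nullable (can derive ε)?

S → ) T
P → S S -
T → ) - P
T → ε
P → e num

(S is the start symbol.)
{ 'T' }

ε-productions: T → ε
So T is immediately nullable.
No further non-terminal can be added: every production for the remaining non-terminals contains a terminal or a non-nullable non-terminal.
Nullable = { 'T' }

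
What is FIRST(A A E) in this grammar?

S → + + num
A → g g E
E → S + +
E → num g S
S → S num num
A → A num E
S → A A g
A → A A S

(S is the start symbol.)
{ 'g' }

FIRST sets of the non-terminals involved (from the grammar, by fixed-point iteration):
  FIRST(A) = { 'g' }

To compute FIRST(A A E), process the symbols left to right:
Symbol A is a non-terminal. Add FIRST(A) \ {ε} = { 'g' }
A is not nullable (ε ∉ FIRST(A)), so stop here.
FIRST(A A E) = { 'g' }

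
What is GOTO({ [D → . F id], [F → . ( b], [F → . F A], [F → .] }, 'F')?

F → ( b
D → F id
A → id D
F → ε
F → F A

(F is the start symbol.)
{ [A → . id D], [D → F . id], [F → F . A] }

GOTO(I, 'F') = CLOSURE({ [A → αX.β] : [A → α.Xβ] ∈ I, X = 'F' })

Items with dot before 'F', with the dot advanced:
  [D → . F id] → [D → F . id]
  [F → . F A] → [F → F . A]
Closure of the advanced items:
  [F → F . A] has the dot before A: add [A → . id D]

GOTO = { [A → . id D], [D → F . id], [F → F . A] }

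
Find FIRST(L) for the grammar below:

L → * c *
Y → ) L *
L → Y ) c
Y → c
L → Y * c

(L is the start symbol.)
{ ')', '*', 'c' }

FIRST sets of the other non-terminals involved (by the same procedure, iterated to a fixed point):
  FIRST(Y) = { ')', 'c' }

From L → * c *:
  - '*' is a terminal: add '*' and stop
From L → Y ) c:
  - Y is a non-terminal: add FIRST(Y) \ {ε} = { ')', 'c' }
    Y is not nullable, so stop
From L → Y * c:
  - Y is a non-terminal: add FIRST(Y) \ {ε} = { ')', 'c' }
    Y is not nullable, so stop

Collecting: FIRST(L) = { ')', '*', 'c' }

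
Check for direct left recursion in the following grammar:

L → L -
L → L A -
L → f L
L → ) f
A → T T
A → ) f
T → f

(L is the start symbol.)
Direct left recursion occurs when N → N α for some non-terminal N (the right-hand side begins with the left-hand side itself).

L → L -: LEFT RECURSIVE (starts with L)
L → L A -: LEFT RECURSIVE (starts with L)
L → f L: starts with f
L → ) f: starts with ')'
A → T T: starts with T
A → ) f: starts with ')'
T → f: starts with f

The grammar has direct left recursion on: L.

Answer: Yes, L is left-recursive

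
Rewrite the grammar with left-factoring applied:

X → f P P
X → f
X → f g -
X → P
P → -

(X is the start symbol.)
X → f X'
X' → P P
X' → ε
X' → g -
X → P
P → -

Left-factoring transforms A → αβ₁ | αβ₂ into A → αA' and A' → β₁ | β₂
(α is the longest common prefix among the alternatives). Repeat until
no nonterminal has two alternatives with a common prefix.

Round 1: X has alternatives sharing prefix 'f'. Introduce X': X → f X'
  Add: X' → P P
  Add: X' → ε
  Add: X' → g -

No remaining common prefixes — done.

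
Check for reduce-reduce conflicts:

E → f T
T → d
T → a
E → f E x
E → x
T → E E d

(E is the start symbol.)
A reduce-reduce conflict occurs when an LR(0) state has two complete items [A → α .] and [B → β .] — both call for a reduction, and with no lookahead the parser cannot choose between them.

Augment with E' → E and build the canonical LR(0) collection (I0 = CLOSURE({[E' → . E]}), then GOTO on every symbol after a dot until no new states appear). It has 11 states:
  I0: { [E → . f E x], [E → . f T], [E → . x], [E' → . E] }  — shift
  I1: { [E' → E .] }  — accept
  I2: { [E → . f E x], [E → . f T], [E → . x], [E → f . E x], [E → f . T], [T → . E E d], [T → . a], [T → . d] }  — shift
  I3: { [E → x .] }  — reduce
  I4: { [E → . f E x], [E → . f T], [E → . x], [E → f E . x], [T → E . E d] }  — shift
  I5: { [E → f T .] }  — reduce
  I6: { [T → a .] }  — reduce
  I7: { [T → d .] }  — reduce
  I8: { [T → E E . d] }  — shift
  I9: { [E → f E x .], [E → x .] }  — 2 reduces
  I10: { [T → E E d .] }  — reduce

I9 contains complete items [E → f E x .], [E → x .] — reduce-reduce conflict.

Answer: Yes — I9: [E → f E x .] vs [E → x .]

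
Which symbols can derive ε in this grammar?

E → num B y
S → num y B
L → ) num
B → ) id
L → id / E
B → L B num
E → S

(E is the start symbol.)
None

A non-terminal is nullable if it can derive ε (the empty string): either it has an ε-production, or it has a production whose right-hand side consists entirely of nullable non-terminals.

There are no ε-productions, so no non-terminal can derive ε.
No non-terminals are nullable.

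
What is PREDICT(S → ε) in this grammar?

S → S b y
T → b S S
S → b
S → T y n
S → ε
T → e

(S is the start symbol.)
{ $, 'b', 'e', 'y' }

PREDICT(S → ε) = (FIRST(RHS) \ {ε}) ∪ (FOLLOW(S) if ε ∈ FIRST(RHS), i.e. RHS ⇒* ε)
The right-hand side is ε (FIRST(ε) = { ε }), so the predict set is FOLLOW(S) = { $, 'b', 'e', 'y' }
PREDICT(S → ε) = { $, 'b', 'e', 'y' }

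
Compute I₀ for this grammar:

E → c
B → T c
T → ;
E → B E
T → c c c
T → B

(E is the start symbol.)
First, augment the grammar with E' → E
I₀ = CLOSURE({ [E' → . E] }):
  [E' → . E] has the dot before E: add [E → . c], [E → . B E]
  [E → . B E] has the dot before B: add [B → . T c]
  [B → . T c] has the dot before T: add [T → . ;], [T → . c c c], [T → . B]
No further items can be added.

I₀ = { [B → . T c], [E → . B E], [E → . c], [E' → . E], [T → . ;], [T → . B], [T → . c c c] }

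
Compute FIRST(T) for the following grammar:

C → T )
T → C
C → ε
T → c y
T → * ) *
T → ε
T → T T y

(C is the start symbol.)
FIRST sets of the other non-terminals involved (by the same procedure, iterated to a fixed point):
  FIRST(C) = { ')', '*', 'c', 'y', ε }

From T → C:
  - C is a non-terminal: add FIRST(C) \ {ε} = { ')', '*', 'c', 'y' }
    C is nullable and nothing follows, so the whole right-hand side can vanish: ε ∈ FIRST(T)
From T → c y:
  - c is a terminal: add 'c' and stop
From T → * ) *:
  - '*' is a terminal: add '*' and stop
From T → ε:
  - ε-production, so ε ∈ FIRST(T)
From T → T T y:
  - T is the symbol being defined: contributes nothing new
    T is nullable, so continue to the next symbol
  - T is the symbol being defined: contributes nothing new
    T is nullable, so continue to the next symbol
  - y is a terminal: add 'y' and stop

Collecting: FIRST(T) = { ')', '*', 'c', 'y', ε }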